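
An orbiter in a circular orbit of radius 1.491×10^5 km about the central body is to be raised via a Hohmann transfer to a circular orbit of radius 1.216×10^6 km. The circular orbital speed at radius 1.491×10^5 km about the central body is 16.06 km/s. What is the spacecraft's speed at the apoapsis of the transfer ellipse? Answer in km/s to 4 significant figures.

From the circular-orbit relation v² = μ/r at r = 1.491×10^5 km: μ = v²r = (16.06)² × 1.491×10^5 = 3.84564×10^7 km³/s².
Semi-major axis of the transfer orbit: a_t = (1.491×10^5 + 1.216×10^6)/2 = 6.8255×10^5 km.
The apoapsis of the transfer ellipse is at r = 1.216×10^6 km.
From the vis-viva equation, v = √[μ(2/r − 1/a_t)] = 2.628 km/s.

v = 2.628 km/s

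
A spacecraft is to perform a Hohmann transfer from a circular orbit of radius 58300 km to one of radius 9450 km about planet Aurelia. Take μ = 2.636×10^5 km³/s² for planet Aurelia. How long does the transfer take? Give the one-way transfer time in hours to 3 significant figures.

Semi-major axis of the transfer orbit: a_t = (58300 + 9450)/2 = 33875 km.
Transfer time t = π√(a_t³/μ) = π√((33875)³ / 2.636×10^5) = 38150 s.
Converting: 38150 s ÷ 3600 s/hour = 10.6 hours.

t = 10.6 hours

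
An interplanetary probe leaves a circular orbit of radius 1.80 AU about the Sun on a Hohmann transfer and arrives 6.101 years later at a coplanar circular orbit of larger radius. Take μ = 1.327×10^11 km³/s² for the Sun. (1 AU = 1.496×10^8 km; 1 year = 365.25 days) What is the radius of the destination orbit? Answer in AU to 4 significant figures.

r₂ = 8.800 AU

In km: r₁ = 1.80 × 1.496×10^8 = 2.6928×10^8 km.
Transfer time t = 6.101 years × 365.25 × 86400 s = 1.925329176×10^8 s, and t = π√(a_t³/μ).
So a_t = (μ t²/π²)^(1/3) = (1.327×10^11 × (1.925329176×10^8)² / π²)^(1/3) = 7.9285×10^8 km.
Since a_t = (r₁ + r₂)/2, r₂ = 2a_t − r₁ = 2×7.9285×10^8 − 2.6928×10^8 = 1.31642×10^9 km.
In AU: r₂ = 1.31642×10^9 / 1.496×10^8 = 8.800 AU.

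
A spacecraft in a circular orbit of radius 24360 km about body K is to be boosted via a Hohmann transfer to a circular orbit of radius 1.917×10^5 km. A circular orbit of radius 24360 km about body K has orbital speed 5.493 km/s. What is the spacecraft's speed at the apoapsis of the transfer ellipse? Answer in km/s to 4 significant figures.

v = 0.9298 km/s

From the circular-orbit relation v² = μ/r at r = 24360 km: μ = v²r = (5.493)² × 24360 = 7.35015×10^5 km³/s².
Transfer-ellipse semi-major axis a_t = (r₁ + r₂)/2 = (24360 + 1.917×10^5)/2 = 1.0803×10^5 km.
At apoapsis, r = 1.917×10^5 km.
From the vis-viva equation, v = √[μ(2/r − 1/a_t)] = 0.9298 km/s.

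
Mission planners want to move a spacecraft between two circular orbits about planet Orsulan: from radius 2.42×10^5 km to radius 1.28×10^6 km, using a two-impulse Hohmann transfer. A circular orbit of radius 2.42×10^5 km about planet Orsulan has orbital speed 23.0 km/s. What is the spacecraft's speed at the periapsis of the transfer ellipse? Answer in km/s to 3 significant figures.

v = 29.8 km/s

From the circular-orbit relation v² = μ/r at r = 2.42×10^5 km: μ = v²r = (23.0)² × 2.42×10^5 = 1.28018×10^8 km³/s².
The Hohmann ellipse has a_t = (r₁ + r₂)/2 = 7.610×10^5 km.
At periapsis, r = 2.420×10^5 km.
Vis-viva: v = √[μ(2/r − 1/a_t)] = √[1.28018×10^8 × (2/2.420×10^5 − 1/7.610×10^5)] = 29.83 km/s.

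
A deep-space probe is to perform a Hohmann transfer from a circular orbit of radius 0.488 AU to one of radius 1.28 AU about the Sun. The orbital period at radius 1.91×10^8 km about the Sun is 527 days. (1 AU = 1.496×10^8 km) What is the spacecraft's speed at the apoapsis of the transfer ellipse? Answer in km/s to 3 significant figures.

From Kepler's third law T² = 4π²r³/μ at r = 1.91×10^8 km, T = 527 days = 527 × 86400 s = 4.55328×10^7 s: μ = 4π²r³/T² = 1.32682×10^11 km³/s².
In km: r₁ = 0.488 × 1.496×10^8 = 7.30048×10^7 km; r₂ = 1.28 × 1.496×10^8 = 1.91488×10^8 km.
Transfer-ellipse semi-major axis a_t = (r₁ + r₂)/2 = (7.30048×10^7 + 1.91488×10^8)/2 = 1.322464×10^8 km.
The apoapsis of the transfer ellipse is at r = 1.91488×10^8 km.
From the vis-viva equation, v = √[μ(2/r − 1/a_t)] = 19.56 km/s.

v = 19.6 km/s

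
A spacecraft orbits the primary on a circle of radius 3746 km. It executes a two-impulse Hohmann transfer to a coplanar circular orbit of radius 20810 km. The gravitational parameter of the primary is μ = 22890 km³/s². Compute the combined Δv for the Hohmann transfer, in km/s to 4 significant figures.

Semi-major axis of the transfer orbit: a_t = (3746 + 20810)/2 = 12278 km.
Circular speed at r₁: v₁ = √(μ/r₁) = √(22890/3746) = 2.47195 km/s.
Transfer-orbit speed at r₁ (vis-viva equation): v_p = √[μ(2/r₁ − 1/a_t)] = 3.21819 km/s.
First burn Δv₁ = |v_p − v₁| = 0.7462 km/s.
At r₂, v₂ = √(μ/r₂) = 1.0488 km/s.
Transfer-orbit speed at r₂: v_a = √[μ(2/r₂ − 1/a_t)] = 0.57930 km/s.
Second burn Δv₂ = |v₂ − v_a| = 0.4695 km/s.
Total Δv = Δv₁ + Δv₂ = 1.216 km/s.

Δv = 1.216 km/s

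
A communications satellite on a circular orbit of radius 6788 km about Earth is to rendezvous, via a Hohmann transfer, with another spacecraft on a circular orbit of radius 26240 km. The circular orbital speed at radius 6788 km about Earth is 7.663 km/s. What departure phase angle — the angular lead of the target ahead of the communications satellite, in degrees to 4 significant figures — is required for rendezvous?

φ = 90.13°

From the circular-orbit relation v² = μ/r at r = 6788 km: μ = v²r = (7.663)² × 6788 = 3.98602×10^5 km³/s².
Transfer-ellipse semi-major axis a_t = (r₁ + r₂)/2 = (6788 + 26240)/2 = 16514 km.
The half-period of the transfer ellipse is t = π√(a_t³/μ) = 10560 s.
Target angular speed ω₂ = √(μ/r₂³) = 1.4853×10^-4 rad/s.
Angle swept by the target during transfer: ω₂·t = 1.5685 rad = 89.87°.
Arrival is 180° from departure on the ellipse, so φ = 180° − 89.87° = 90.13°.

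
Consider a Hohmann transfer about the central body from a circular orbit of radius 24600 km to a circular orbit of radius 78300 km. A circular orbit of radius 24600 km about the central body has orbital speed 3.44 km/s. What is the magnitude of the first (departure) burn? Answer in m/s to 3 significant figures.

From the circular-orbit relation v² = μ/r at r = 24600 km: μ = v²r = (3.44)² × 24600 = 2.91107×10^5 km³/s².
Transfer-ellipse semi-major axis a_t = (r₁ + r₂)/2 = (24600 + 78300)/2 = 51450 km.
Circular speed at r = 24600 km: v_c = √(μ/r) = 3.4400 km/s.
Vis-viva on the transfer ellipse at r = 24600 km gives v_t = √[μ(2/r − 1/a_t)] = 4.2437 km/s.
Δv₁ = |v_t − v_c| = |4.2437 − 3.4400| = 0.8037 km/s.

Δv₁ = 804 m/s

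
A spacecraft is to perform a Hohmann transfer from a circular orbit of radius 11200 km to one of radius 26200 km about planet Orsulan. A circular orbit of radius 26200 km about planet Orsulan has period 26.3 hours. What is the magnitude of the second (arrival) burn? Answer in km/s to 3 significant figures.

Δv₂ = 0.393 km/s

From Kepler's third law T² = 4π²r³/μ at r = 26200 km, T = 26.3 hours = 26.3 × 3600 s = 94680 s: μ = 4π²r³/T² = 79204.0 km³/s².
Semi-major axis of the transfer orbit: a_t = (11200 + 26200)/2 = 18700 km.
Circular speed at r = 26200 km: v_c = √(μ/r) = 1.7387 km/s.
Vis-viva on the transfer ellipse at r = 26200 km gives v_t = √[μ(2/r − 1/a_t)] = 1.3456 km/s.
Δv₂ = |v_t − v_c| = |1.3456 − 1.7387| = 0.3931 km/s.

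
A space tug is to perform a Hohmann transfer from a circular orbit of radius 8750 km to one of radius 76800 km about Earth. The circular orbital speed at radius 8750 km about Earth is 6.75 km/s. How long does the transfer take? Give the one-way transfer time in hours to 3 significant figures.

From the circular-orbit relation v² = μ/r at r = 8750 km: μ = v²r = (6.75)² × 8750 = 3.98672×10^5 km³/s².
The Hohmann ellipse has a_t = (r₁ + r₂)/2 = 42775 km.
Transfer time t = π√(a_t³/μ) = π√((42775)³ / 3.98672×10^5) = 44020 s.
Converting: 44020 s ÷ 3600 s/hour = 12.2 hours.

t = 12.2 hours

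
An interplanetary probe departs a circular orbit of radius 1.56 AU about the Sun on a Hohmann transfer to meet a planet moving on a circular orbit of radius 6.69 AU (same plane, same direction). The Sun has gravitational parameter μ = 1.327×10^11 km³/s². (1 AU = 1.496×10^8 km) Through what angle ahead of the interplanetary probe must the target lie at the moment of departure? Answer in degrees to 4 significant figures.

φ = 92.85°

In km: r₁ = 1.56 × 1.496×10^8 = 2.33376×10^8 km; r₂ = 6.69 × 1.496×10^8 = 1.000824×10^9 km.
The Hohmann ellipse has a_t = (r₁ + r₂)/2 = 6.171×10^8 km.
Transfer time t = π√(a_t³/μ) = 1.3220×10^8 s.
The target's mean motion on its circular orbit is ω₂ = √(μ/r₂³) = 1.1505×10^-8 rad/s.
Angle swept by the target during transfer: ω₂·t = 1.521 rad = 87.15°.
Arrival is 180° from departure on the ellipse, so φ = 180° − 87.15° = 92.85°.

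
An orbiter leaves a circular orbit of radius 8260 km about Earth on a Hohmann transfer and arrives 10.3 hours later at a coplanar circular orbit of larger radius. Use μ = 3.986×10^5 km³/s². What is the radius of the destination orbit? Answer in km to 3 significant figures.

Transfer time t = 10.3 hours = 37080 s, and t = π√(a_t³/μ).
So a_t = (μ t²/π²)^(1/3) = (3.986×10^5 × (37080)² / π²)^(1/3) = 38151 km.
Since a_t = (r₁ + r₂)/2, r₂ = 2a_t − r₁ = 2×38151 − 8260 = 68042 km.

r₂ = 68000 km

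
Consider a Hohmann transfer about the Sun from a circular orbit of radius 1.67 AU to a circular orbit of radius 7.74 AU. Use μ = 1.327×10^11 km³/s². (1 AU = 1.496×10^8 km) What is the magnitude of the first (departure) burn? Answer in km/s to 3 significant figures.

In km: r₁ = 1.67 × 1.496×10^8 = 2.49832×10^8 km; r₂ = 7.74 × 1.496×10^8 = 1.157904×10^9 km.
The Hohmann ellipse has a_t = (r₁ + r₂)/2 = 7.03868×10^8 km.
Circular speed at r = 2.49832×10^8 km: v_c = √(μ/r) = 23.047 km/s.
Vis-viva on the transfer ellipse at r = 2.49832×10^8 km gives v_t = √[μ(2/r − 1/a_t)] = 29.560 km/s.
Δv₁ = |v_t − v_c| = |29.560 − 23.047| = 6.513 km/s.

Δv₁ = 6.51 km/s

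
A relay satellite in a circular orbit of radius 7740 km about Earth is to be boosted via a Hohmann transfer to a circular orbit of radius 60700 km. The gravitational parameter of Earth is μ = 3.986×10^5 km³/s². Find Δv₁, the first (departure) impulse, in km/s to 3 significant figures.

Δv₁ = 2.38 km/s

Transfer-ellipse semi-major axis a_t = (r₁ + r₂)/2 = (7740 + 60700)/2 = 34220 km.
Circular speed at r = 7740 km: v_c = √(μ/r) = 7.1763 km/s.
Transfer-orbit speed at the same r (vis-viva, a = a_t): v_t = √[μ(2/r − 1/a_t)] = 9.5577 km/s.
Δv₁ = |v_t − v_c| = |9.5577 − 7.1763| = 2.381 km/s.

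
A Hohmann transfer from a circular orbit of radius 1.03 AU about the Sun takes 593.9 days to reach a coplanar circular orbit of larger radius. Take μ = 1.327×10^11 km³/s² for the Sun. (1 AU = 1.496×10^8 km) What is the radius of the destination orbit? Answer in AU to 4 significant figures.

In km: r₁ = 1.03 × 1.496×10^8 = 1.54088×10^8 km.
Transfer time t = 593.9 days = 5.131296×10^7 s, and t = π√(a_t³/μ).
So a_t = (μ t²/π²)^(1/3) = (1.327×10^11 × (5.131296×10^7)² / π²)^(1/3) = 3.2835×10^8 km.
Since a_t = (r₁ + r₂)/2, r₂ = 2a_t − r₁ = 2×3.2835×10^8 − 1.54088×10^8 = 5.02612×10^8 km.
In AU: r₂ = 5.02612×10^8 / 1.496×10^8 = 3.360 AU.

r₂ = 3.360 AU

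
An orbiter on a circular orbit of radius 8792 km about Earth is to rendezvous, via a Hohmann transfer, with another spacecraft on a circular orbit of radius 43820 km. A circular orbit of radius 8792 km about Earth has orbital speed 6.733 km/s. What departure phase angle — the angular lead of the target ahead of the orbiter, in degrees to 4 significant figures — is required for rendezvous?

From the circular-orbit relation v² = μ/r at r = 8792 km: μ = v²r = (6.733)² × 8792 = 3.98570×10^5 km³/s².
Semi-major axis of the transfer orbit: a_t = (8792 + 43820)/2 = 26306 km.
Transfer time t = π√(a_t³/μ) = 21231 s.
Target angular speed ω₂ = √(μ/r₂³) = 6.8825×10^-5 rad/s.
Angle swept by the target during transfer: ω₂·t = 1.4612 rad = 83.72°.
Arrival is 180° from departure on the ellipse, so φ = 180° − 83.72° = 96.28°.

φ = 96.28°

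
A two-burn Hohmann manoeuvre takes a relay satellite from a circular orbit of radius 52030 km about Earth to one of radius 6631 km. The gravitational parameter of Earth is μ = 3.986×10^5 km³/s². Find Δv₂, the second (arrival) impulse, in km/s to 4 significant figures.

Δv₂ = 2.573 km/s

Transfer-ellipse semi-major axis a_t = (r₁ + r₂)/2 = (52030 + 6631)/2 = 29330.5 km.
Circular speed at r = 6631 km: v_c = √(μ/r) = 7.7532 km/s.
Transfer-orbit speed at the same r (vis-viva, a = a_t): v_t = √[μ(2/r − 1/a_t)] = 10.326 km/s.
Δv₂ = |v_t − v_c| = |10.326 − 7.7532| = 2.573 km/s.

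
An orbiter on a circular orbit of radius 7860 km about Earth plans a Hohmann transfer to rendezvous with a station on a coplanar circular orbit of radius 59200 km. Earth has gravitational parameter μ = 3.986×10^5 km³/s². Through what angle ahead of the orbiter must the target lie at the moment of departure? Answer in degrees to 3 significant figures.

φ = 103°

Semi-major axis of the transfer orbit: a_t = (7860 + 59200)/2 = 33530 km.
The half-period of the transfer ellipse is t = π√(a_t³/μ) = 30551.4 s.
The target's mean motion on its circular orbit is ω₂ = √(μ/r₂³) = 4.38315×10^-5 rad/s.
Angle swept by the target during transfer: ω₂·t = 1.33911 rad = 76.73°.
The orbiter traverses 180° on the transfer ellipse, so the target must lead by 180° − 76.73° = 103°.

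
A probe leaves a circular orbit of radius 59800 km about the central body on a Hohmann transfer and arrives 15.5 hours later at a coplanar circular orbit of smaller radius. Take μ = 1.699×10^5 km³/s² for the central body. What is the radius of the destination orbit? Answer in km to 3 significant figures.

Transfer time t = 15.5 hours = 55800 s, and t = π√(a_t³/μ).
So a_t = (μ t²/π²)^(1/3) = (1.699×10^5 × (55800)² / π²)^(1/3) = 37704 km.
Since a_t = (r₁ + r₂)/2, r₂ = 2a_t − r₁ = 2×37704 − 59800 = 15608 km.

r₂ = 15600 km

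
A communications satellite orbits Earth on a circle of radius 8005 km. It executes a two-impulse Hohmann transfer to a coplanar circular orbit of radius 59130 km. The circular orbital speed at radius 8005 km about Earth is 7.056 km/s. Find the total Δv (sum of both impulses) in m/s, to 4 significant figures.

From the circular-orbit relation v² = μ/r at r = 8005 km: μ = v²r = (7.056)² × 8005 = 3.98546×10^5 km³/s².
The Hohmann ellipse has a_t = (r₁ + r₂)/2 = 33567.5 km.
At r₁ the circular-orbit speed is v₁ = √(μ/r₁) = 7.056 km/s.
Transfer-orbit speed at r₁ (v² = μ(2/r − 1/a)): v_p = √[μ(2/r₁ − 1/a_t)] = 9.365 km/s.
First burn Δv₁ = |v_p − v₁| = 2.309 km/s.
At r₂, v₂ = √(μ/r₂) = 2.596 km/s.
Transfer-orbit speed at r₂: v_a = √[μ(2/r₂ − 1/a_t)] = 1.268 km/s.
Second burn Δv₂ = |v₂ − v_a| = 1.328 km/s.
Total Δv = Δv₁ + Δv₂ = 3.637 km/s.

Δv = 3637 m/s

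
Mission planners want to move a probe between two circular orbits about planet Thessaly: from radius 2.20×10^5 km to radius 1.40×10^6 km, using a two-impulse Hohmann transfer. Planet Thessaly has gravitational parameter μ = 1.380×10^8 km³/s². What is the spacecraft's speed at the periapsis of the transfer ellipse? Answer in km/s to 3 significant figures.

v = 32.9 km/s

The Hohmann ellipse has a_t = (r₁ + r₂)/2 = 8.100×10^5 km.
At periapsis, r = 2.200×10^5 km.
Applying v² = μ(2/r − 1/a_t): v = 32.93 km/s.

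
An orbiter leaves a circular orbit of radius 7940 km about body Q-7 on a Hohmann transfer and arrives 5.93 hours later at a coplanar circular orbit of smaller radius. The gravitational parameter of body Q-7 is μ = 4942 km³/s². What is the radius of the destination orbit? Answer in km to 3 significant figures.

Transfer time t = 5.93 hours = 21348 s, and t = π√(a_t³/μ).
So a_t = (μ t²/π²)^(1/3) = (4942 × (21348)² / π²)^(1/3) = 6110.9 km.
Since a_t = (r₁ + r₂)/2, r₂ = 2a_t − r₁ = 2×6110.9 − 7940 = 4281.8 km.

r₂ = 4280 km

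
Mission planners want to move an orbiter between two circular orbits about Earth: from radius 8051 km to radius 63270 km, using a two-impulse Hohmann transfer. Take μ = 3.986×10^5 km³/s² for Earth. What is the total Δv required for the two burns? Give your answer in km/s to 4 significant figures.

The Hohmann ellipse has a_t = (r₁ + r₂)/2 = 35660.5 km.
Circular speed at r₁: v₁ = √(μ/r₁) = √(3.986×10^5/8051) = 7.036 km/s.
On the transfer ellipse at r₁, v² = μ(2/r − 1/a) gives v_p = √[μ(2/r₁ − 1/a_t)] = 9.372 km/s.
First burn Δv₁ = |v_p − v₁| = 2.336 km/s.
At r₂, v₂ = √(μ/r₂) = 2.510 km/s.
Transfer-orbit speed at r₂: v_a = √[μ(2/r₂ − 1/a_t)] = 1.193 km/s.
Second burn Δv₂ = |v₂ − v_a| = 1.317 km/s.
Total Δv = Δv₁ + Δv₂ = 3.653 km/s.

Δv = 3.653 km/s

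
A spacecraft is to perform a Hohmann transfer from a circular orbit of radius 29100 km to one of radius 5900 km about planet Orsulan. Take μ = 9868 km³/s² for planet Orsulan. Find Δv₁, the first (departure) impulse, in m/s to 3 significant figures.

Δv₁ = 244 m/s

Transfer-ellipse semi-major axis a_t = (r₁ + r₂)/2 = (29100 + 5900)/2 = 17500 km.
Circular speed at r = 29100 km: v_c = √(μ/r) = 0.5823 km/s.
Transfer-orbit speed at the same r (vis-viva, a = a_t): v_t = √[μ(2/r − 1/a_t)] = 0.3381 km/s.
Δv₁ = |v_t − v_c| = |0.3381 − 0.5823| = 0.2442 km/s.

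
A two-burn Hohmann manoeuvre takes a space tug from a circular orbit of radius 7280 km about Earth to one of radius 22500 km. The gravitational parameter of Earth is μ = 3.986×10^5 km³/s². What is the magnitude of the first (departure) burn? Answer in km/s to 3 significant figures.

Δv₁ = 1.70 km/s

The Hohmann ellipse has a_t = (r₁ + r₂)/2 = 14890 km.
On the circular orbit at r = 7280 km, v_c = √(μ/r) = 7.400 km/s.
Transfer-orbit speed at the same r (vis-viva, a = a_t): v_t = √[μ(2/r − 1/a_t)] = 9.096 km/s.
Δv₁ = |v_t − v_c| = |9.096 − 7.400| = 1.696 km/s.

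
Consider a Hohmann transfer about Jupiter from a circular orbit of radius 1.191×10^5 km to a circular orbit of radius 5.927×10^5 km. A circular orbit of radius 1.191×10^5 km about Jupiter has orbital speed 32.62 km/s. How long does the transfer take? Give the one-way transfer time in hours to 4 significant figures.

t = 16.46 hours

From the circular-orbit relation v² = μ/r at r = 1.191×10^5 km: μ = v²r = (32.62)² × 1.191×10^5 = 1.26730×10^8 km³/s².
Semi-major axis of the transfer orbit: a_t = (1.191×10^5 + 5.927×10^5)/2 = 3.559×10^5 km.
Half the transfer-orbit period gives t = π√(a_t³/μ) = 59250 s.
Converting: 59250 s ÷ 3600 s/hour = 16.46 hours.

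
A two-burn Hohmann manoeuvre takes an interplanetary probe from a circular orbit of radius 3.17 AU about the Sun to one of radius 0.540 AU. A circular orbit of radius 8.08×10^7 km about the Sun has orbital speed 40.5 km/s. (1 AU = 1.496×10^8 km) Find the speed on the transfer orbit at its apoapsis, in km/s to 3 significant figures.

From the circular-orbit relation v² = μ/r at r = 8.08×10^7 km: μ = v²r = (40.5)² × 8.08×10^7 = 1.32532×10^11 km³/s².
In km: r₁ = 3.17 × 1.496×10^8 = 4.74232×10^8 km; r₂ = 0.540 × 1.496×10^8 = 8.0784×10^7 km.
Semi-major axis of the transfer orbit: a_t = (4.74232×10^8 + 8.0784×10^7)/2 = 2.77508×10^8 km.
The apoapsis of the transfer ellipse is at r = 4.74232×10^8 km.
From the vis-viva equation, v = √[μ(2/r − 1/a_t)] = 9.020 km/s.

v = 9.02 km/s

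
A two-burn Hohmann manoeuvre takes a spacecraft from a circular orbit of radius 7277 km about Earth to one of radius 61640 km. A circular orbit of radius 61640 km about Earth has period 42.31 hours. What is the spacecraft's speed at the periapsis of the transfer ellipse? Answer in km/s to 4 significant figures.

From Kepler's third law T² = 4π²r³/μ at r = 61640 km, T = 42.31 hours = 42.31 × 3600 s = 1.52316×10^5 s: μ = 4π²r³/T² = 3.98526×10^5 km³/s².
Semi-major axis of the transfer orbit: a_t = (7277 + 61640)/2 = 34458.5 km.
The periapsis of the transfer ellipse is at r = 7277 km.
Vis-viva: v = √[μ(2/r − 1/a_t)] = √[3.98526×10^5 × (2/7277 − 1/34458.5)] = 9.898 km/s.

v = 9.898 km/s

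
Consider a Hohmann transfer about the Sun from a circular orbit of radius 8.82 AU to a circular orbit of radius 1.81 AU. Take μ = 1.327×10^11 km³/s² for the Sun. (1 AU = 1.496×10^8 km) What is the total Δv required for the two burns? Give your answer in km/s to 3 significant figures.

In km: r₁ = 8.82 × 1.496×10^8 = 1.319472×10^9 km; r₂ = 1.81 × 1.496×10^8 = 2.70776×10^8 km.
Transfer-ellipse semi-major axis a_t = (r₁ + r₂)/2 = (1.319472×10^9 + 2.70776×10^8)/2 = 7.95124×10^8 km.
Circular speed at r₁: v₁ = √(μ/r₁) = √(1.327×10^11/1.319472×10^9) = 10.028 km/s.
Transfer-orbit speed at r₁ (vis-viva): v_a = √[μ(2/r₁ − 1/a_t)] = 5.8523 km/s.
First burn Δv₁ = |v_a − v₁| = 4.176 km/s.
Circular speed at r₂: v₂ = √(μ/r₂) = 22.14 km/s.
Transfer-orbit speed at r₂: v_p = √[μ(2/r₂ − 1/a_t)] = 28.52 km/s.
Second burn Δv₂ = |v₂ − v_p| = 6.380 km/s.
Δv = Δv₁ + Δv₂ = 4.176 + 6.380 = 10.56 km/s.

Δv = 10.6 km/s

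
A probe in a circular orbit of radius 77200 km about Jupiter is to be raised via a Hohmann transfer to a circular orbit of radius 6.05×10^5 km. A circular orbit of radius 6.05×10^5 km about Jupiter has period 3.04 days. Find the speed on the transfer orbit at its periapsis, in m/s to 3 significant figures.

From Kepler's third law T² = 4π²r³/μ at r = 6.05×10^5 km, T = 3.04 days = 3.04 × 86400 s = 2.62656×10^5 s: μ = 4π²r³/T² = 1.26722×10^8 km³/s².
Semi-major axis of the transfer orbit: a_t = (77200 + 6.050×10^5)/2 = 3.411×10^5 km.
At periapsis, r = 77200 km.
Applying v² = μ(2/r − 1/a_t): v = 53.96 km/s.

v = 54000 m/s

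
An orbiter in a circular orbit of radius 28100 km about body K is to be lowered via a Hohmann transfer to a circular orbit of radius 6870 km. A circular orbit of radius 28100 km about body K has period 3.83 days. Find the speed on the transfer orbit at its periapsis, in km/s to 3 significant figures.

From Kepler's third law T² = 4π²r³/μ at r = 28100 km, T = 3.83 days = 3.83 × 86400 s = 3.30912×10^5 s: μ = 4π²r³/T² = 7999.33 km³/s².
Transfer-ellipse semi-major axis a_t = (r₁ + r₂)/2 = (28100 + 6870)/2 = 17485 km.
At periapsis, r = 6870 km.
From the vis-viva equation, v = √[μ(2/r − 1/a_t)] = 1.368 km/s.

v = 1.37 km/s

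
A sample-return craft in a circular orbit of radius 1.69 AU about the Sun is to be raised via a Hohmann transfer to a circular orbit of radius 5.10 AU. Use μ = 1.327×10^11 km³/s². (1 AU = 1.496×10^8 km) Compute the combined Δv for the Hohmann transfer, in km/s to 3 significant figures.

In km: r₁ = 1.69 × 1.496×10^8 = 2.52824×10^8 km; r₂ = 5.10 × 1.496×10^8 = 7.6296×10^8 km.
Transfer-ellipse semi-major axis a_t = (r₁ + r₂)/2 = (2.52824×10^8 + 7.6296×10^8)/2 = 5.07892×10^8 km.
At r₁ the circular-orbit speed is v₁ = √(μ/r₁) = 22.91 km/s.
On the transfer ellipse at r₁, v² = μ(2/r − 1/a) gives v_p = √[μ(2/r₁ − 1/a_t)] = 28.08 km/s.
First burn Δv₁ = |v_p − v₁| = 5.170 km/s.
At r₂, v₂ = √(μ/r₂) = 13.188 km/s.
Transfer-orbit speed at r₂: v_a = √[μ(2/r₂ − 1/a_t)] = 9.3048 km/s.
Second burn Δv₂ = |v₂ − v_a| = 3.883 km/s.
Δv = Δv₁ + Δv₂ = 5.170 + 3.883 = 9.053 km/s.

Δv = 9.05 km/s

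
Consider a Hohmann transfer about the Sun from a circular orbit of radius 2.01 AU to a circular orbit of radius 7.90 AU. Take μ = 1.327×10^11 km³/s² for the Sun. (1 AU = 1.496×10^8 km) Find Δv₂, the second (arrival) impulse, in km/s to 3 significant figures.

In km: r₁ = 2.01 × 1.496×10^8 = 3.00696×10^8 km; r₂ = 7.90 × 1.496×10^8 = 1.18184×10^9 km.
Semi-major axis of the transfer orbit: a_t = (3.00696×10^8 + 1.18184×10^9)/2 = 7.41268×10^8 km.
Circular speed at r = 1.18184×10^9 km: v_c = √(μ/r) = 10.596 km/s.
Vis-viva on the transfer ellipse at r = 1.18184×10^9 km gives v_t = √[μ(2/r − 1/a_t)] = 6.7489 km/s.
Δv₂ = |v_t − v_c| = |6.7489 − 10.596| = 3.847 km/s.

Δv₂ = 3.85 km/s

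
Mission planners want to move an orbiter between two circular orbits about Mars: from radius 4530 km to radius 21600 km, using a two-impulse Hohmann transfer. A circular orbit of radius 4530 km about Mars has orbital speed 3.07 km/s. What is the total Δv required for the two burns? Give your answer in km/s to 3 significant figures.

From the circular-orbit relation v² = μ/r at r = 4530 km: μ = v²r = (3.07)² × 4530 = 42694.8 km³/s².
Semi-major axis of the transfer orbit: a_t = (4530 + 21600)/2 = 13065 km.
Circular speed at r₁: v₁ = √(μ/r₁) = √(42694.8/4530) = 3.07000 km/s.
Transfer-orbit speed at r₁ (v² = μ(2/r − 1/a)): v_p = √[μ(2/r₁ − 1/a_t)] = 3.94739 km/s.
First burn Δv₁ = |v_p − v₁| = 0.87739 km/s.
At r₂, v₂ = √(μ/r₂) = 1.40592 km/s.
Transfer-orbit speed at r₂: v_a = √[μ(2/r₂ − 1/a_t)] = 0.827856 km/s.
Second burn Δv₂ = |v₂ − v_a| = 0.57806 km/s.
Δv = Δv₁ + Δv₂ = 0.87739 + 0.57806 = 1.455 km/s.

Δv = 1.46 km/s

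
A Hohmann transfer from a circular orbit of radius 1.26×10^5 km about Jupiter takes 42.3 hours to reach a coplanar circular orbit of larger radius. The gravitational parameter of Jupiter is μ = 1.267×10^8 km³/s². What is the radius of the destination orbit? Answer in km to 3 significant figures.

r₂ = 1.21×10^6 km

Transfer time t = 42.3 hours = 1.5228×10^5 s, and t = π√(a_t³/μ).
So a_t = (μ t²/π²)^(1/3) = (1.267×10^8 × (1.5228×10^5)² / π²)^(1/3) = 6.6771×10^5 km.
Since a_t = (r₁ + r₂)/2, r₂ = 2a_t − r₁ = 2×6.6771×10^5 − 1.260×10^5 = 1.20942×10^6 km.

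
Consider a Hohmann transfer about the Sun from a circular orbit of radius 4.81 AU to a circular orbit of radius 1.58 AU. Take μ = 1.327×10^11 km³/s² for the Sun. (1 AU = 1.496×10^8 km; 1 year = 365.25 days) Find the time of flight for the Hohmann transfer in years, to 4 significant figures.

t = 2.856 years

In km: r₁ = 4.81 × 1.496×10^8 = 7.19576×10^8 km; r₂ = 1.58 × 1.496×10^8 = 2.36368×10^8 km.
Semi-major axis of the transfer orbit: a_t = (7.19576×10^8 + 2.36368×10^8)/2 = 4.77972×10^8 km.
Transfer time t = π√(a_t³/μ) = π√((4.77972×10^8)³ / 1.327×10^11) = 9.012×10^7 s.
Converting: 9.012×10^7 s ÷ 3.15576×10^7 s/year (365.25 × 86400) = 2.856 years.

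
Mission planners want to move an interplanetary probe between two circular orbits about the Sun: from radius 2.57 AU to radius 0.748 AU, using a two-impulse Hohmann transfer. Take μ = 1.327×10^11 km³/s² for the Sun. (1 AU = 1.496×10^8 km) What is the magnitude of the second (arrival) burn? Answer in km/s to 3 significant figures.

In km: r₁ = 2.57 × 1.496×10^8 = 3.84472×10^8 km; r₂ = 0.748 × 1.496×10^8 = 1.119008×10^8 km.
The Hohmann ellipse has a_t = (r₁ + r₂)/2 = 2.481864×10^8 km.
On the circular orbit at r = 1.119008×10^8 km, v_c = √(μ/r) = 34.436 km/s.
Transfer-orbit speed at the same r (vis-viva, a = a_t): v_t = √[μ(2/r − 1/a_t)] = 42.861 km/s.
Δv₂ = |v_t − v_c| = |42.861 − 34.436| = 8.425 km/s.

Δv₂ = 8.42 km/s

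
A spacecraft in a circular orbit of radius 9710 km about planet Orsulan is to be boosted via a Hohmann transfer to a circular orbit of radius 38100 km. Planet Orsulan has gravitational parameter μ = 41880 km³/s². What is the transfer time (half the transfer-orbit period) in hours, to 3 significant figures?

Transfer-ellipse semi-major axis a_t = (r₁ + r₂)/2 = (9710 + 38100)/2 = 23905 km.
Half the transfer-orbit period gives t = π√(a_t³/μ) = 56740 s.
Converting: 56740 s ÷ 3600 s/hour = 15.8 hours.

t = 15.8 hours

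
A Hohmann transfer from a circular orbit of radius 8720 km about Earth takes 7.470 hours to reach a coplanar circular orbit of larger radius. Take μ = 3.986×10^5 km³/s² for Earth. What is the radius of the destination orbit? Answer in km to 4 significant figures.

r₂ = 52870 km

Transfer time t = 7.470 hours = 26892 s, and t = π√(a_t³/μ).
So a_t = (μ t²/π²)^(1/3) = (3.986×10^5 × (26892)² / π²)^(1/3) = 30796 km.
Since a_t = (r₁ + r₂)/2, r₂ = 2a_t − r₁ = 2×30796 − 8720 = 52872 km.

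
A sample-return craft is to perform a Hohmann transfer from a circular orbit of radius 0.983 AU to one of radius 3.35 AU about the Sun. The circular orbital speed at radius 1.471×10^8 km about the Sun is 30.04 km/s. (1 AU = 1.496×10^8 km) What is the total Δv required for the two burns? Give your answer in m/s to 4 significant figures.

Δv = 12630 m/s

From the circular-orbit relation v² = μ/r at r = 1.471×10^8 km: μ = v²r = (30.04)² × 1.471×10^8 = 1.32743×10^11 km³/s².
In km: r₁ = 0.983 × 1.496×10^8 = 1.470568×10^8 km; r₂ = 3.35 × 1.496×10^8 = 5.0116×10^8 km.
The Hohmann ellipse has a_t = (r₁ + r₂)/2 = 3.241084×10^8 km.
At r₁ the circular-orbit speed is v₁ = √(μ/r₁) = 30.044 km/s.
On the transfer ellipse at r₁, v² = μ(2/r − 1/a) gives v_p = √[μ(2/r₁ − 1/a_t)] = 37.360 km/s.
First burn Δv₁ = |v_p − v₁| = 7.316 km/s.
At r₂, v₂ = √(μ/r₂) = 16.275 km/s.
Transfer-orbit speed at r₂: v_a = √[μ(2/r₂ − 1/a_t)] = 10.963 km/s.
Second burn Δv₂ = |v₂ − v_a| = 5.312 km/s.
Total Δv = Δv₁ + Δv₂ = 12.63 km/s.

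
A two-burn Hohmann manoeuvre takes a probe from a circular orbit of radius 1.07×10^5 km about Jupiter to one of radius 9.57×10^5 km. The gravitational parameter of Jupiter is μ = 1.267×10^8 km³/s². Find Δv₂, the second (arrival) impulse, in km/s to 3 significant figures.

The Hohmann ellipse has a_t = (r₁ + r₂)/2 = 5.320×10^5 km.
On the circular orbit at r = 9.570×10^5 km, v_c = √(μ/r) = 11.506 km/s.
Vis-viva on the transfer ellipse at r = 9.570×10^5 km gives v_t = √[μ(2/r − 1/a_t)] = 5.1602 km/s.
Δv₂ = |v_t − v_c| = |5.1602 − 11.506| = 6.346 km/s.

Δv₂ = 6.35 km/s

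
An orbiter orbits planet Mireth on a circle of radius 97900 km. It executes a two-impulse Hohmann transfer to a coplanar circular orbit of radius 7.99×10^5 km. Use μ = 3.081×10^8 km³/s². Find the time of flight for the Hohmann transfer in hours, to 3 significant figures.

Transfer-ellipse semi-major axis a_t = (r₁ + r₂)/2 = (97900 + 7.990×10^5)/2 = 4.4845×10^5 km.
Half the transfer-orbit period gives t = π√(a_t³/μ) = 53750 s.
Converting: 53750 s ÷ 3600 s/hour = 14.9 hours.

t = 14.9 hours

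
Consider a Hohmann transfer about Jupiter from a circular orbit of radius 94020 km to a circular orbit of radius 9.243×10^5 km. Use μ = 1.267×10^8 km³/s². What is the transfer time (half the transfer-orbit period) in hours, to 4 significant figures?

t = 28.17 hours

Semi-major axis of the transfer orbit: a_t = (94020 + 9.243×10^5)/2 = 5.0916×10^5 km.
By Kepler's third law the transfer-orbit period is T = 2π√(a_t³/μ), so t = T/2 = 1.014×10^5 s.
Converting: 1.014×10^5 s ÷ 3600 s/hour = 28.17 hours.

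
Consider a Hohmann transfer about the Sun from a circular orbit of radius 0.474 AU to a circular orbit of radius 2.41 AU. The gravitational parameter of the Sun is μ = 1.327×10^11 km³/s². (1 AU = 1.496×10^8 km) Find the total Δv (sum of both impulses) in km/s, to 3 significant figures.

Δv = 20.9 km/s

In km: r₁ = 0.474 × 1.496×10^8 = 7.09104×10^7 km; r₂ = 2.41 × 1.496×10^8 = 3.60536×10^8 km.
Transfer-ellipse semi-major axis a_t = (r₁ + r₂)/2 = (7.09104×10^7 + 3.60536×10^8)/2 = 2.157232×10^8 km.
Circular speed at r₁: v₁ = √(μ/r₁) = √(1.327×10^11/7.09104×10^7) = 43.259 km/s.
On the transfer ellipse at r₁, vis-viva equation gives v_p = √[μ(2/r₁ − 1/a_t)] = 55.925 km/s.
First burn Δv₁ = |v_p − v₁| = 12.666 km/s.
Circular speed at r₂: v₂ = √(μ/r₂) = 19.1850 km/s.
Transfer-orbit speed at r₂: v_a = √[μ(2/r₂ − 1/a_t)] = 10.9994 km/s.
Second burn Δv₂ = |v₂ − v_a| = 8.1856 km/s.
Δv = Δv₁ + Δv₂ = 12.666 + 8.1856 = 20.85 km/s.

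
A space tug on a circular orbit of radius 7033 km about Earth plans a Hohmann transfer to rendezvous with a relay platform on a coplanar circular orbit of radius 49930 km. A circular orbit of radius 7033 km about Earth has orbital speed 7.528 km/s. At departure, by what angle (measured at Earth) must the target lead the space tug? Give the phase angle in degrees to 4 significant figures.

φ = 102.5°

From the circular-orbit relation v² = μ/r at r = 7033 km: μ = v²r = (7.528)² × 7033 = 3.98566×10^5 km³/s².
The Hohmann ellipse has a_t = (r₁ + r₂)/2 = 28481.5 km.
Transfer time t = π√(a_t³/μ) = 23919 s.
Target angular speed ω₂ = √(μ/r₂³) = 5.6586×10^-5 rad/s.
Angle swept by the target during transfer: ω₂·t = 1.35348 rad = 77.549°.
The space tug traverses 180° on the transfer ellipse, so the target must lead by 180° − 77.549° = 102.5°.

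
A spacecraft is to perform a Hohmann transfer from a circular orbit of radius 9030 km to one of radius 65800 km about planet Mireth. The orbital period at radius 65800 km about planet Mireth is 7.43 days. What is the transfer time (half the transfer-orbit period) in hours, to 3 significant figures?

From Kepler's third law T² = 4π²r³/μ at r = 65800 km, T = 7.43 days = 7.43 × 86400 s = 6.41952×10^5 s: μ = 4π²r³/T² = 27291.8 km³/s².
The Hohmann ellipse has a_t = (r₁ + r₂)/2 = 37415 km.
By Kepler's third law the transfer-orbit period is T = 2π√(a_t³/μ), so t = T/2 = 1.376×10^5 s.
Converting: 1.376×10^5 s ÷ 3600 s/hour = 38.2 hours.

t = 38.2 hours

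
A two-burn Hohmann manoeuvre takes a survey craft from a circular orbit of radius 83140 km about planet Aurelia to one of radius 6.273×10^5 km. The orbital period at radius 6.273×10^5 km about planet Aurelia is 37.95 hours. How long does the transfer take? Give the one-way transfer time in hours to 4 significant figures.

From Kepler's third law T² = 4π²r³/μ at r = 6.273×10^5 km, T = 37.95 hours = 37.95 × 3600 s = 1.3662×10^5 s: μ = 4π²r³/T² = 5.22104×10^8 km³/s².
Semi-major axis of the transfer orbit: a_t = (83140 + 6.273×10^5)/2 = 3.5522×10^5 km.
By Kepler's third law the transfer-orbit period is T = 2π√(a_t³/μ), so t = T/2 = 29110 s.
Converting: 29110 s ÷ 3600 s/hour = 8.086 hours.

t = 8.086 hours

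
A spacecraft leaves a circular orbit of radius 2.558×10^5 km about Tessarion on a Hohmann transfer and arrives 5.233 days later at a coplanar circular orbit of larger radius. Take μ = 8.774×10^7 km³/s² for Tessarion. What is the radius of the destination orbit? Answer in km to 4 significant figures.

Transfer time t = 5.233 days = 4.521312×10^5 s, and t = π√(a_t³/μ).
So a_t = (μ t²/π²)^(1/3) = (8.774×10^7 × (4.521312×10^5)² / π²)^(1/3) = 1.2203×10^6 km.
Since a_t = (r₁ + r₂)/2, r₂ = 2a_t − r₁ = 2×1.2203×10^6 − 2.558×10^5 = 2.1848×10^6 km.

r₂ = 2.185×10^6 km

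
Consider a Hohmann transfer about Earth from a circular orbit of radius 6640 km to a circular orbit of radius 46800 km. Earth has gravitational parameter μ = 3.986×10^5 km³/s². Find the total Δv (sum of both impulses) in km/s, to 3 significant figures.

Semi-major axis of the transfer orbit: a_t = (6640 + 46800)/2 = 26720 km.
At r₁ the circular-orbit speed is v₁ = √(μ/r₁) = 7.7479 km/s.
Transfer-orbit speed at r₁ (vis-viva equation): v_p = √[μ(2/r₁ − 1/a_t)] = 10.254 km/s.
First burn Δv₁ = |v_p − v₁| = 2.506 km/s.
At r₂, v₂ = √(μ/r₂) = 2.9184 km/s.
Transfer-orbit speed at r₂: v_a = √[μ(2/r₂ − 1/a_t)] = 1.4548 km/s.
Second burn Δv₂ = |v₂ − v_a| = 1.464 km/s.
Δv = Δv₁ + Δv₂ = 2.506 + 1.464 = 3.970 km/s.

Δv = 3.97 km/s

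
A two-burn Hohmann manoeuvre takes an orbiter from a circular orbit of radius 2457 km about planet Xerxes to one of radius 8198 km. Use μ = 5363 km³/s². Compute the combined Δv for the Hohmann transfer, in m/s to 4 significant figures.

Semi-major axis of the transfer orbit: a_t = (2457 + 8198)/2 = 5327.5 km.
Circular speed at r₁: v₁ = √(μ/r₁) = √(5363/2457) = 1.4774 km/s.
On the transfer ellipse at r₁, v² = μ(2/r − 1/a) gives v_p = √[μ(2/r₁ − 1/a_t)] = 1.8327 km/s.
First burn Δv₁ = |v_p − v₁| = 0.3553 km/s.
At r₂, v₂ = √(μ/r₂) = 0.8088 km/s.
Transfer-orbit speed at r₂: v_a = √[μ(2/r₂ − 1/a_t)] = 0.5493 km/s.
Second burn Δv₂ = |v₂ − v_a| = 0.2595 km/s.
Total Δv = Δv₁ + Δv₂ = 0.6148 km/s.

Δv = 614.8 m/s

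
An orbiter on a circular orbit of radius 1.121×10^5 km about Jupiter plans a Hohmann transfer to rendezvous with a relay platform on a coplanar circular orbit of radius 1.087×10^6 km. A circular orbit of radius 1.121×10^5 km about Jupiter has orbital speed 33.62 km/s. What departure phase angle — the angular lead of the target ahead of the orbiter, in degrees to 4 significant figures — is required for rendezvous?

φ = 106.3°

From the circular-orbit relation v² = μ/r at r = 1.121×10^5 km: μ = v²r = (33.62)² × 1.121×10^5 = 1.26707×10^8 km³/s².
Transfer-ellipse semi-major axis a_t = (r₁ + r₂)/2 = (1.121×10^5 + 1.087×10^6)/2 = 5.9955×10^5 km.
Transfer time t = π√(a_t³/μ) = 1.29565×10^5 s.
Target angular speed ω₂ = √(μ/r₂³) = 9.93245×10^-6 rad/s.
Angle swept by the target during transfer: ω₂·t = 1.2869 rad = 73.73°.
Arrival is 180° from departure on the ellipse, so φ = 180° − 73.73° = 106.3°.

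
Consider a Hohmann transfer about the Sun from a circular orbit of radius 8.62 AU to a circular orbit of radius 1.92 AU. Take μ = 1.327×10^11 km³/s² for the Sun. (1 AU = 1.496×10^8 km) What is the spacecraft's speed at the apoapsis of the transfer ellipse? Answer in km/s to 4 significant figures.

v = 6.123 km/s

In km: r₁ = 8.62 × 1.496×10^8 = 1.289552×10^9 km; r₂ = 1.92 × 1.496×10^8 = 2.87232×10^8 km.
The Hohmann ellipse has a_t = (r₁ + r₂)/2 = 7.88392×10^8 km.
At apoapsis, r = 1.289552×10^9 km.
Applying v² = μ(2/r − 1/a_t): v = 6.123 km/s.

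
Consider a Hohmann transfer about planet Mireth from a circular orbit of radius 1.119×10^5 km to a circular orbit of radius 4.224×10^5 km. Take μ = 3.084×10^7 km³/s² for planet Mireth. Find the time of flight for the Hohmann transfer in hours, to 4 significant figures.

Transfer-ellipse semi-major axis a_t = (r₁ + r₂)/2 = (1.119×10^5 + 4.224×10^5)/2 = 2.6715×10^5 km.
Transfer time t = π√(a_t³/μ) = π√((2.6715×10^5)³ / 3.084×10^7) = 78110 s.
Converting: 78110 s ÷ 3600 s/hour = 21.70 hours.

t = 21.70 hours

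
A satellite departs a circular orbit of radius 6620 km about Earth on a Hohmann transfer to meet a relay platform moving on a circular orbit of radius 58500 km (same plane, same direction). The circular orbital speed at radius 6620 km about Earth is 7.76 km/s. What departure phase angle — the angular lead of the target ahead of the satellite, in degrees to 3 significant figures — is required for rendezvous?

φ = 105°

From the circular-orbit relation v² = μ/r at r = 6620 km: μ = v²r = (7.76)² × 6620 = 3.98641×10^5 km³/s².
The Hohmann ellipse has a_t = (r₁ + r₂)/2 = 32560 km.
The half-period of the transfer ellipse is t = π√(a_t³/μ) = 29234 s.
Target angular speed ω₂ = √(μ/r₂³) = 4.4623×10^-5 rad/s.
Angle swept by the target during transfer: ω₂·t = 1.3045 rad = 74.74°.
Arrival is 180° from departure on the ellipse, so φ = 180° − 74.74° = 105°.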